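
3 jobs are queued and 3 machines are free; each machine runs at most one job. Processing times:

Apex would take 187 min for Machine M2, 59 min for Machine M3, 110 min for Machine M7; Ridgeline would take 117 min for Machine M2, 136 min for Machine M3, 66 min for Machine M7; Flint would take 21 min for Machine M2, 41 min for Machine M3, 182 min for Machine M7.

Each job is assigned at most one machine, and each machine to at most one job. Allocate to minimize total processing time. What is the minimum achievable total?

Min total: 146 min

Optimal: Apex→Machine M3 (59 min), Ridgeline→Machine M7 (66 min), Flint→Machine M2 (21 min) — total 59+66+21 = 146 min.
Next-best assignment: Apex→Machine M7, Ridgeline→Machine M3, Flint→Machine M2 = 267 min.
No other one-to-one assignment undercuts 146 min.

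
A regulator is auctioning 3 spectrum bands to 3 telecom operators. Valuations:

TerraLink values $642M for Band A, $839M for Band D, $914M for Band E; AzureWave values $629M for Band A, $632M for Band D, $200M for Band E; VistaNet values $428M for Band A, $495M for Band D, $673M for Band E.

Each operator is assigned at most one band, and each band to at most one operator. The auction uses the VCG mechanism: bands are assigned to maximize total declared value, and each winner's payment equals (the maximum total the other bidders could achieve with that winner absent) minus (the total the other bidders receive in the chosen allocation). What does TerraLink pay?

TerraLink pays $3M.

Efficient allocation: TerraLink→Band D ($839M), AzureWave→Band A ($629M), VistaNet→Band E ($673M); total welfare W = $2141M.
TerraLink receives Band D at value $839M, so the others get W − 839 = $1302M.
Without TerraLink: best allocation of the remaining 2 bidders over all 3 bands is AzureWave→Band D ($632M), VistaNet→Band E ($673M), total $1305M.
VCG payment = (others' best without TerraLink) − (others' welfare with TerraLink) = 1305 − 1302 = $3M.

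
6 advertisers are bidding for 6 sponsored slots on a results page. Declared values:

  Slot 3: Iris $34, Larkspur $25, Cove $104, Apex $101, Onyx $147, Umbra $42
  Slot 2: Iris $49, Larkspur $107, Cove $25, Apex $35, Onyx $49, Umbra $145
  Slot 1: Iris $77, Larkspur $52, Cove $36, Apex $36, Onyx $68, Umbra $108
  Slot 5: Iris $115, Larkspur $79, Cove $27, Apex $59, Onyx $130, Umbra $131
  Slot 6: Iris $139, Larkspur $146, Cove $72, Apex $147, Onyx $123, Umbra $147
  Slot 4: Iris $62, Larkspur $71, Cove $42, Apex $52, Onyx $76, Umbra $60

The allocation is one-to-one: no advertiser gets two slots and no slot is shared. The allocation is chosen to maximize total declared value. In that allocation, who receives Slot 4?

This is a one-to-one assignment (maximum-weight bipartite matching).
Optimal: Iris→Slot 1 ($77), Larkspur→Slot 4 ($71), Cove→Slot 3 ($104), Apex→Slot 6 ($147), Onyx→Slot 5 ($130), Umbra→Slot 2 ($145) — total 77+71+104+147+130+145 = $674.
Column-greedy (each slot in turn goes to its best remaining advertiser) gives $637, worse by 37.
Next-best assignment: Iris→Slot 5, Larkspur→Slot 2, Cove→Slot 4, Apex→Slot 6, Onyx→Slot 3, Umbra→Slot 1 = $666.
Swapping Onyx↔Cove (Onyx→Slot 3 $147, Cove→Slot 5 $27) loses 60.
Larkspur's own top slot is Slot 6 ($146), but forcing Larkspur→Slot 6 and reassigning the rest optimally gives only $654 — worse by 20.

Larkspur receives Slot 4.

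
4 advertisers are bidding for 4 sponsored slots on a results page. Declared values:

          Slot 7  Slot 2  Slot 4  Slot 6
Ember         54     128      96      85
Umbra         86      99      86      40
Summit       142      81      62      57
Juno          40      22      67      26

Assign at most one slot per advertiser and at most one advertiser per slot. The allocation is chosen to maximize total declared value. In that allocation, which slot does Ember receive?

Ember receives Slot 6.

This is a one-to-one assignment (maximum-weight bipartite matching).
Optimal: Ember→Slot 6 ($85), Umbra→Slot 2 ($99), Summit→Slot 7 ($142), Juno→Slot 4 ($67) — total 85+99+142+67 = $393.
Row-greedy (each advertiser in turn takes its best remaining slot) gives $302, worse by 91.
Checked against all permutations: $393 is optimal.
Ember's own top slot is Slot 2 ($128), but forcing Ember→Slot 2 and reassigning the rest optimally gives only $382 — worse by 11.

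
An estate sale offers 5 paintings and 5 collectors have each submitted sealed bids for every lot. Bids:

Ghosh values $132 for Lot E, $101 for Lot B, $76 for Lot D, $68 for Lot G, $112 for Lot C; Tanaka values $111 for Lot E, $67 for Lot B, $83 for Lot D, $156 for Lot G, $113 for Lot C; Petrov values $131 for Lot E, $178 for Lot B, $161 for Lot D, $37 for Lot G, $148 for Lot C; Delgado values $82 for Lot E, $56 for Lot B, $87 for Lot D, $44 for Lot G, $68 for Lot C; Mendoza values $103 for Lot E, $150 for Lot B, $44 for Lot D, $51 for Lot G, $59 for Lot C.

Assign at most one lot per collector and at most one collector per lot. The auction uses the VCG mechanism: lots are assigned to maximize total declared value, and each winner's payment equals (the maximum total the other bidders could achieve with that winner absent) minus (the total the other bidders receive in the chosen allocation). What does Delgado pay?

Efficient allocation: Ghosh→Lot E ($132), Tanaka→Lot G ($156), Petrov→Lot C ($148), Delgado→Lot D ($87), Mendoza→Lot B ($150); total welfare W = $673.
Delgado receives Lot D at value $87, so the others get W − 87 = $586.
Without Delgado: best allocation of the remaining 4 bidders over all 5 lots is Ghosh→Lot E ($132), Tanaka→Lot G ($156), Petrov→Lot D ($161), Mendoza→Lot B ($150), total $599.
VCG payment = (others' best without Delgado) − (others' welfare with Delgado) = 599 − 586 = $13.

Delgado pays $13.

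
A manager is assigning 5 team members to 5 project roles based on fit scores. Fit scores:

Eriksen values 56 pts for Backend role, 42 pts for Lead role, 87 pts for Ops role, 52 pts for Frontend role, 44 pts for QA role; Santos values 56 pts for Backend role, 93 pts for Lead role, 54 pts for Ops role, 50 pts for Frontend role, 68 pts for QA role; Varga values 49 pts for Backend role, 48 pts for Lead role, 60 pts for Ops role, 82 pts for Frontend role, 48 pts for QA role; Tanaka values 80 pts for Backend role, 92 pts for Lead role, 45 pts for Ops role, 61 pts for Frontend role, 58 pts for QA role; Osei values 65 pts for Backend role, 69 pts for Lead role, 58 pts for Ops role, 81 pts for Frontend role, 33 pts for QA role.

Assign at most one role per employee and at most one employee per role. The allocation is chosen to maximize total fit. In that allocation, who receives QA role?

Santos receives QA role.

Optimal: Eriksen→Ops role (87 pts), Santos→QA role (68 pts), Varga→Frontend role (82 pts), Tanaka→Lead role (92 pts), Osei→Backend role (65 pts) — total 87+68+82+92+65 = 394 pts.
Column-greedy (each role in turn goes to its best remaining employee) gives 375 pts, worse by 19.
Santos's own top role is Lead role (93 pts), but forcing Santos→Lead role and reassigning the rest optimally gives only 389 pts — worse by 5.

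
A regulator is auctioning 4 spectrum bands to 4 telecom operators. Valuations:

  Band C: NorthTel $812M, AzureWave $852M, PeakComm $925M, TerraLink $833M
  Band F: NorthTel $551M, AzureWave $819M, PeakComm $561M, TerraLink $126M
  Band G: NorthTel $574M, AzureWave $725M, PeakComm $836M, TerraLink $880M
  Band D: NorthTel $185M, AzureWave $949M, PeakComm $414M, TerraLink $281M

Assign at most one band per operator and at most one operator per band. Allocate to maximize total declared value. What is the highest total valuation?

Optimal: NorthTel→Band F ($551M), AzureWave→Band D ($949M), PeakComm→Band C ($925M), TerraLink→Band G ($880M) — total 551+949+925+880 = $3305M.
Column-greedy (each band in turn goes to its best remaining operator) gives $2809M, worse by 496.
Swapping TerraLink↔AzureWave (TerraLink→Band D $281M, AzureWave→Band G $725M) loses 823.
Checked against all permutations: $3305M is optimal.

Max total: $3305M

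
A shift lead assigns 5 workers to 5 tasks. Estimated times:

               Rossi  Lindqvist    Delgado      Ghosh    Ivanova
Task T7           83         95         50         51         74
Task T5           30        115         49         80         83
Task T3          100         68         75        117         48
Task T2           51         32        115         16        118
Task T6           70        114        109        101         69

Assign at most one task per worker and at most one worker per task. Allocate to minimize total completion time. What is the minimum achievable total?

Minimum total: 233 min

Treat this as an assignment problem: match each worker to one task.
Optimal: Rossi→Task T5 (30 min), Lindqvist→Task T3 (68 min), Delgado→Task T7 (50 min), Ghosh→Task T2 (16 min), Ivanova→Task T6 (69 min) — total 30+68+50+16+69 = 233 min.
Min-entry greedy (repeatedly take the single cheapest remaining cell) gives 258 min, worse by 25.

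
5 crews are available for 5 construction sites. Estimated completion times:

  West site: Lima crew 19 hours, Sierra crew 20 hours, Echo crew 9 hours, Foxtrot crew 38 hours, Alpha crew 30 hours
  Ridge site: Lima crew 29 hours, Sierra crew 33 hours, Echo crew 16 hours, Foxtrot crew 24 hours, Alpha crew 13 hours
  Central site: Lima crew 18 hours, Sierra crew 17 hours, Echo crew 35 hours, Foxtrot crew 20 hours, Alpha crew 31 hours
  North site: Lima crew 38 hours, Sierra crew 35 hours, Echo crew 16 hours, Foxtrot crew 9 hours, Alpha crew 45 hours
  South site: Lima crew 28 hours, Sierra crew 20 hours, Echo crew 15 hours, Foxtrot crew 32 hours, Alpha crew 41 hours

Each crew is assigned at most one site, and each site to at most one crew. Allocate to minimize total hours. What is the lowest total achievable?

Optimal: Lima crew→Central site (18 hours), Sierra crew→South site (20 hours), Echo crew→West site (9 hours), Foxtrot crew→North site (9 hours), Alpha crew→Ridge site (13 hours) — total 18+20+9+9+13 = 69 hours.
Swapping Sierra crew↔Lima crew (Sierra crew→Central site 17 hours, Lima crew→South site 28 hours) adds 7.
Checked against all permutations: 69 hours is optimal.

Min total: 69 hours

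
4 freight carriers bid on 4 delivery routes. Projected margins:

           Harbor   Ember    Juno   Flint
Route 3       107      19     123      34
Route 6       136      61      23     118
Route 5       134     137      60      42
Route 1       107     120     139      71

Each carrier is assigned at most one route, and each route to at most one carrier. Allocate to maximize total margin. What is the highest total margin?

Optimal: Harbor→Route 3 ($107k), Ember→Route 5 ($137k), Juno→Route 1 ($139k), Flint→Route 6 ($118k) — total 107+137+139+118 = $501k.
Max-entry greedy (repeatedly take the single best remaining cell) gives $446k, worse by 55.
Every other assignment is strictly worse.

Max total: $501k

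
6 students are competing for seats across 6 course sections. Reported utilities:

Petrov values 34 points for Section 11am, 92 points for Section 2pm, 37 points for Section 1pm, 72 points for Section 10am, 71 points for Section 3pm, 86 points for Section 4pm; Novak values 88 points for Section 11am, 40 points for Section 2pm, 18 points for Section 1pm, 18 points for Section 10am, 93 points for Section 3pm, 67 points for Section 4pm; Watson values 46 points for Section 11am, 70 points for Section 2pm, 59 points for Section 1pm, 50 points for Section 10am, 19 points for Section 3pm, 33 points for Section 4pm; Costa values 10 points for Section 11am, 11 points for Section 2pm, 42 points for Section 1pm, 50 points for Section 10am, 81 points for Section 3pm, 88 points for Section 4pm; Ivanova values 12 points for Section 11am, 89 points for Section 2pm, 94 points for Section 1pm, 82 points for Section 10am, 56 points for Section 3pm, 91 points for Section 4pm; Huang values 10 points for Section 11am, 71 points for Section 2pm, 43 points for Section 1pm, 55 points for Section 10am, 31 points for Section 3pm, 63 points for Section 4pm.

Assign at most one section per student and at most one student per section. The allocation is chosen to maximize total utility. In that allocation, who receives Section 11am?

Optimal: Petrov→Section 4pm (86 points), Novak→Section 11am (88 points), Watson→Section 2pm (70 points), Costa→Section 3pm (81 points), Ivanova→Section 1pm (94 points), Huang→Section 10am (55 points) — total 86+88+70+81+94+55 = 474 points.
Column-greedy (each section in turn goes to its best remaining student) gives 443 points, worse by 31.
Next-best assignment: Petrov→Section 4pm, Novak→Section 11am, Watson→Section 10am, Costa→Section 3pm, Ivanova→Section 1pm, Huang→Section 2pm = 470 points.
Every other assignment is strictly worse.
Novak's own top section is Section 3pm (93 points), but forcing Novak→Section 3pm and reassigning the rest optimally gives only 468 points — worse by 6.

Novak receives Section 11am.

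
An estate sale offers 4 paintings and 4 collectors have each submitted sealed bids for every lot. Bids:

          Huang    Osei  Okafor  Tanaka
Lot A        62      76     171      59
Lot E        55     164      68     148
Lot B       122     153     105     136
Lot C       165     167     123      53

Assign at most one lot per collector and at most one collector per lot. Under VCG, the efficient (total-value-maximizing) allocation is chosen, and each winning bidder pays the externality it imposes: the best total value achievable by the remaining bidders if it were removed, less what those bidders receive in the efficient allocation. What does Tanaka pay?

Tanaka pays $11.

Efficient allocation: Huang→Lot C ($165), Osei→Lot B ($153), Okafor→Lot A ($171), Tanaka→Lot E ($148); total welfare W = $637.
Tanaka receives Lot E at value $148, so the others get W − 148 = $489.
Without Tanaka: best allocation of the remaining 3 bidders over all 4 lots is Huang→Lot C ($165), Osei→Lot E ($164), Okafor→Lot A ($171), total $500.
VCG payment = (others' best without Tanaka) − (others' welfare with Tanaka) = 500 − 489 = $11.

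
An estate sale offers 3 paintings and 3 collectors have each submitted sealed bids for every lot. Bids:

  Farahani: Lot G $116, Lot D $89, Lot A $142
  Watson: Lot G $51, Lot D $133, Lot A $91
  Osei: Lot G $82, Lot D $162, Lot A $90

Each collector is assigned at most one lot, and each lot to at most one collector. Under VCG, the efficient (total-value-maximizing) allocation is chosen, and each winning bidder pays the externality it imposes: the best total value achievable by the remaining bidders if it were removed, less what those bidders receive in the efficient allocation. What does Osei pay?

Osei pays $68.

Efficient allocation: Farahani→Lot G ($116), Watson→Lot A ($91), Osei→Lot D ($162); total welfare W = $369.
Osei receives Lot D at value $162, so the others get W − 162 = $207.
Without Osei: best allocation of the remaining 2 bidders over all 3 lots is Farahani→Lot A ($142), Watson→Lot D ($133), total $275.
VCG payment = (others' best without Osei) − (others' welfare with Osei) = 275 − 207 = $68.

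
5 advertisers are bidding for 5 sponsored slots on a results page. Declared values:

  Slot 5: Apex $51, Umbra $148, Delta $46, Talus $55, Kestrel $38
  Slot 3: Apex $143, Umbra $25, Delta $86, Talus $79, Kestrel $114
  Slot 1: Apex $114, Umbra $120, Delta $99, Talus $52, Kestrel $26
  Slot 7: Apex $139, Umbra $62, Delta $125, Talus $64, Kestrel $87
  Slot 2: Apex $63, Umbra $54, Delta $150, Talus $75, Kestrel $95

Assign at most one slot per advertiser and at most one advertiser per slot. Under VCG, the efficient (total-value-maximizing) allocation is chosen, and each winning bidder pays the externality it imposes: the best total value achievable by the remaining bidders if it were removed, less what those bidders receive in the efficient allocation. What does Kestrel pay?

Efficient allocation: Apex→Slot 7 ($139), Umbra→Slot 5 ($148), Delta→Slot 2 ($150), Talus→Slot 1 ($52), Kestrel→Slot 3 ($114); total welfare W = $603.
Kestrel receives Slot 3 at value $114, so the others get W − 114 = $489.
Without Kestrel: best allocation of the remaining 4 bidders over all 5 slots is Apex→Slot 7 ($139), Umbra→Slot 5 ($148), Delta→Slot 2 ($150), Talus→Slot 3 ($79), total $516.
VCG payment = (others' best without Kestrel) − (others' welfare with Kestrel) = 516 − 489 = $27.

Kestrel pays $27.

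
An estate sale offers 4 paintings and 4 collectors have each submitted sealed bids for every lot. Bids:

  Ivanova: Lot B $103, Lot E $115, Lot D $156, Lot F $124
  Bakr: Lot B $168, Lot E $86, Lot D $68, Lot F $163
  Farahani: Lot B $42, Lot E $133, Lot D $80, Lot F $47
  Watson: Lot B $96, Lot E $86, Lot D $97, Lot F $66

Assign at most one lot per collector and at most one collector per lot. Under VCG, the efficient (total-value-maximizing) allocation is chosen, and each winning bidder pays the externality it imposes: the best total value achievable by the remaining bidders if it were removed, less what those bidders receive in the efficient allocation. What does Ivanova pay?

Efficient allocation: Ivanova→Lot D ($156), Bakr→Lot F ($163), Farahani→Lot E ($133), Watson→Lot B ($96); total welfare W = $548.
Ivanova receives Lot D at value $156, so the others get W − 156 = $392.
Without Ivanova: best allocation of the remaining 3 bidders over all 4 lots is Bakr→Lot B ($168), Farahani→Lot E ($133), Watson→Lot D ($97), total $398.
VCG payment = (others' best without Ivanova) − (others' welfare with Ivanova) = 398 − 392 = $6.

Ivanova pays $6.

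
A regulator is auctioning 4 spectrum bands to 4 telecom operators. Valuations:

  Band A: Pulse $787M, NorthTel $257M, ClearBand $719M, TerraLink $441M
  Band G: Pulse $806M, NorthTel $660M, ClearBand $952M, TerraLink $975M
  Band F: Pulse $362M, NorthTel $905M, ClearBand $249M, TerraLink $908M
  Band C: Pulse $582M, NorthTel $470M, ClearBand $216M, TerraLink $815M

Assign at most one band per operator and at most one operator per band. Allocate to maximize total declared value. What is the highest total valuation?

Optimal: Pulse→Band A ($787M), NorthTel→Band F ($905M), ClearBand→Band G ($952M), TerraLink→Band C ($815M) — total 787+905+952+815 = $3459M.
Max-entry greedy (repeatedly take the single best remaining cell) gives $2883M, worse by 576.
Every other assignment is strictly worse.

Max total: $3459M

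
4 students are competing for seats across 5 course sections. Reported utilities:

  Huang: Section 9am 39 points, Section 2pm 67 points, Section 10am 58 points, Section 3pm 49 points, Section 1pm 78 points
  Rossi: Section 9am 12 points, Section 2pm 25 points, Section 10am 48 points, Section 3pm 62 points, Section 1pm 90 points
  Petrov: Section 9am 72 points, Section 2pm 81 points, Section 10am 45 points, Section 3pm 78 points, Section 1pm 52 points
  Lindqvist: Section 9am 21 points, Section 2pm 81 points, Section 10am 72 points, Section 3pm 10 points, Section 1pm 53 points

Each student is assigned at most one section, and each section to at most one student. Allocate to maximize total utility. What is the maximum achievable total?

Optimal: Huang→Section 2pm (67 points), Rossi→Section 1pm (90 points), Petrov→Section 3pm (78 points), Lindqvist→Section 10am (72 points) — total 67+90+78+72 = 307 points.
No other one-to-one assignment exceeds 307 points.

Max total: 307 points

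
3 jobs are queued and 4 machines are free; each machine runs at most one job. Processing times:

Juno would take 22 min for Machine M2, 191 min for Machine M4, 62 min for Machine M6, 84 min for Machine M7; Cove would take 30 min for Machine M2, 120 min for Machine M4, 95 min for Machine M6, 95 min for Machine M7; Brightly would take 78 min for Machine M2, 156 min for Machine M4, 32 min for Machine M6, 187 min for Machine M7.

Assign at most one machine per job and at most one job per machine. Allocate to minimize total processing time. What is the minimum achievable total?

This is a one-to-one assignment (minimum-cost bipartite matching).
Optimal: Juno→Machine M7 (84 min), Cove→Machine M2 (30 min), Brightly→Machine M6 (32 min) — total 84+30+32 = 146 min.
Every other assignment is strictly worse.

Min total: 146 min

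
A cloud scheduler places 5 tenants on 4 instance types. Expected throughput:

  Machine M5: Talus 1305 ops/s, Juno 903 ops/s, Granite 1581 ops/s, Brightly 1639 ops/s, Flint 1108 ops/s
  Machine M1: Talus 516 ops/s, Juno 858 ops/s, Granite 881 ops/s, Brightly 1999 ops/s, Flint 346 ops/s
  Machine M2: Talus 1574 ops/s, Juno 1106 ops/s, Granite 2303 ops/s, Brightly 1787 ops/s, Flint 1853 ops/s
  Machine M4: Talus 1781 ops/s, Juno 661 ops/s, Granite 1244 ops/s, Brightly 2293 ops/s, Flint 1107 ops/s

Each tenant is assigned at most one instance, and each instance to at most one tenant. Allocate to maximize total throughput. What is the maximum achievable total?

Treat this as an assignment problem: match each tenant to one instance.
Optimal: Granite→Machine M5 (1581 ops/s), Brightly→Machine M1 (1999 ops/s), Flint→Machine M2 (1853 ops/s), Talus→Machine M4 (1781 ops/s) — total 1581+1999+1853+1781 = 7214 ops/s.
Row-greedy (each tenant in turn takes its best remaining instance) gives 6467 ops/s, worse by 747.
Next-best assignment: Flint→Machine M5, Brightly→Machine M1, Granite→Machine M2, Talus→Machine M4 = 7191 ops/s.
Swapping Talus↔Flint (Talus→Machine M2 1574 ops/s, Flint→Machine M4 1107 ops/s) loses 953.

Max total: 7214 ops/s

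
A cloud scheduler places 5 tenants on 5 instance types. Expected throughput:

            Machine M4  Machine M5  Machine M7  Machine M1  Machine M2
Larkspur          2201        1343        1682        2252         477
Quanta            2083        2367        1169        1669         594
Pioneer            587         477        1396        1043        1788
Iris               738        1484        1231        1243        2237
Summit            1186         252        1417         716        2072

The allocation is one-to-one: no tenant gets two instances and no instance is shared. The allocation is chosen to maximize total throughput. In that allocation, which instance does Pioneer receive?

Optimal: Larkspur→Machine M1 (2252 ops/s), Quanta→Machine M5 (2367 ops/s), Pioneer→Machine M7 (1396 ops/s), Iris→Machine M2 (2237 ops/s), Summit→Machine M4 (1186 ops/s) — total 2252+2367+1396+2237+1186 = 9438 ops/s.
Row-greedy (each tenant in turn takes its best remaining instance) gives 8824 ops/s, worse by 614.
Swapping Larkspur↔Summit (Larkspur→Machine M4 2201 ops/s, Summit→Machine M1 716 ops/s) loses 521.
Pioneer's own top instance is Machine M2 (1788 ops/s), but forcing Pioneer→Machine M2 and reassigning the rest optimally gives only 9024 ops/s — worse by 414.

Pioneer receives Machine M7.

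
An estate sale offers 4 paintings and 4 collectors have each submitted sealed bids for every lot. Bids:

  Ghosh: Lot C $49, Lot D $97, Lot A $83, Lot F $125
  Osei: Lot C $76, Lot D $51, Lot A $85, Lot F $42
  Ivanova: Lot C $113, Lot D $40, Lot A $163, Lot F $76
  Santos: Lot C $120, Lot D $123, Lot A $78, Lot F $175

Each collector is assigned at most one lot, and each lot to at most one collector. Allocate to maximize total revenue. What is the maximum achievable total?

Max total: $511

Treat this as an assignment problem: match each collector to one lot.
Optimal: Ghosh→Lot D ($97), Osei→Lot C ($76), Ivanova→Lot A ($163), Santos→Lot F ($175) — total 97+76+163+175 = $511.
Column-greedy (each lot in turn goes to its best remaining collector) gives $422, worse by 89.
Next-best assignment: Ghosh→Lot F, Osei→Lot C, Ivanova→Lot A, Santos→Lot D = $487.
Swapping Santos↔Ghosh (Santos→Lot D $123, Ghosh→Lot F $125) loses 24.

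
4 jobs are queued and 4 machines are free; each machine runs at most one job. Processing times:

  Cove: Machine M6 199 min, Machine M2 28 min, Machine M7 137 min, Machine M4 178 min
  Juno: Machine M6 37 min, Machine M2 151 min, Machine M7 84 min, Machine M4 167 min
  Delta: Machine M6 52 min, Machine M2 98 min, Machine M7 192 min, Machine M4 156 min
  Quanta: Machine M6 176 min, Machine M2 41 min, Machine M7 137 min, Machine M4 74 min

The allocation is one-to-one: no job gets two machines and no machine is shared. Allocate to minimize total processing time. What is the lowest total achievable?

Optimal: Cove→Machine M2 (28 min), Juno→Machine M7 (84 min), Delta→Machine M6 (52 min), Quanta→Machine M4 (74 min) — total 28+84+52+74 = 238 min.
Column-greedy (each machine in turn goes to its cheapest remaining job) gives 358 min, worse by 120.
Next-best assignment: Cove→Machine M2, Juno→Machine M6, Delta→Machine M7, Quanta→Machine M4 = 331 min.
Every other assignment is strictly worse.

Minimum total: 238 min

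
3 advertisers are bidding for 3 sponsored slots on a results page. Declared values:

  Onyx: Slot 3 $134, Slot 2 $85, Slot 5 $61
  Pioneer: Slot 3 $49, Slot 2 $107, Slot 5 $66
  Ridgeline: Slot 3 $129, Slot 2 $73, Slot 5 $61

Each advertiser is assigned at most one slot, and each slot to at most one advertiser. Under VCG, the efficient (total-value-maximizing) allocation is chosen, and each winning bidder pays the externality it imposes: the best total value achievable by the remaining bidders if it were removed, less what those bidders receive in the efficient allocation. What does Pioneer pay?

Efficient allocation: Onyx→Slot 3 ($134), Pioneer→Slot 2 ($107), Ridgeline→Slot 5 ($61); total welfare W = $302.
Pioneer receives Slot 2 at value $107, so the others get W − 107 = $195.
Without Pioneer: best allocation of the remaining 2 bidders over all 3 slots is Onyx→Slot 2 ($85), Ridgeline→Slot 3 ($129), total $214.
VCG payment = (others' best without Pioneer) − (others' welfare with Pioneer) = 214 − 195 = $19.

Pioneer pays $19.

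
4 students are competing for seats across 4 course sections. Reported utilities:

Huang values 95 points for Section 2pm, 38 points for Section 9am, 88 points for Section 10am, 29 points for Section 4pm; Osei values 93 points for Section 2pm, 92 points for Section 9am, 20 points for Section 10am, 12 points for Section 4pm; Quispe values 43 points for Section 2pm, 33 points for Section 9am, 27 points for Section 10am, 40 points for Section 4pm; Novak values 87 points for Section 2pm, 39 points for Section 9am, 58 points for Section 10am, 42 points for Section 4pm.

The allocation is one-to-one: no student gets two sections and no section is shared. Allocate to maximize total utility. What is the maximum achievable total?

Max total: 307 points

This is a one-to-one assignment (maximum-weight bipartite matching).
Optimal: Huang→Section 10am (88 points), Osei→Section 9am (92 points), Quispe→Section 4pm (40 points), Novak→Section 2pm (87 points) — total 88+92+40+87 = 307 points.
Max-entry greedy (repeatedly take the single best remaining cell) gives 285 points, worse by 22.
Next-best assignment: Huang→Section 2pm, Osei→Section 9am, Quispe→Section 4pm, Novak→Section 10am = 285 points.
Checked against all permutations: 307 points is optimal.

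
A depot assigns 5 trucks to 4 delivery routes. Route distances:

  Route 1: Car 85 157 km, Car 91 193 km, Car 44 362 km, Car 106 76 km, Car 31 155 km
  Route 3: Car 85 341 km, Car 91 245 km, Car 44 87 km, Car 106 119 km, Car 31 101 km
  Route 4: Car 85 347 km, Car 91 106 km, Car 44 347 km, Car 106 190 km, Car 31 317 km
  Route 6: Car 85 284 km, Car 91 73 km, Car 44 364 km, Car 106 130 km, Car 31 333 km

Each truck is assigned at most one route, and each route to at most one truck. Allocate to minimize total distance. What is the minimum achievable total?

Optimal: Car 31→Route 1 (155 km), Car 44→Route 3 (87 km), Car 91→Route 4 (106 km), Car 106→Route 6 (130 km) — total 155+87+106+130 = 478 km.
Column-greedy (each route in turn goes to its cheapest remaining truck) gives 553 km, worse by 75.
Swapping Car 44↔Car 106 (Car 44→Route 6 364 km, Car 106→Route 3 119 km) adds 266.
No other one-to-one assignment undercuts 478 km.

Minimum total: 478 km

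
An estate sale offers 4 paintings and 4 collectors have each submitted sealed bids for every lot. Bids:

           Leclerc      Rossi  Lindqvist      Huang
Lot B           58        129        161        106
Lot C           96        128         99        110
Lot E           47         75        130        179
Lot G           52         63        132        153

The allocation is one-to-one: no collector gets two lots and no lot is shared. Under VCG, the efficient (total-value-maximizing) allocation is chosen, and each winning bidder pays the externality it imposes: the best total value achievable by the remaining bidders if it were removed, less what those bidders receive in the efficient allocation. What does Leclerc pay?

Leclerc pays $28.

Efficient allocation: Leclerc→Lot C ($96), Rossi→Lot B ($129), Lindqvist→Lot G ($132), Huang→Lot E ($179); total welfare W = $536.
Leclerc receives Lot C at value $96, so the others get W − 96 = $440.
Without Leclerc: best allocation of the remaining 3 bidders over all 4 lots is Rossi→Lot C ($128), Lindqvist→Lot B ($161), Huang→Lot E ($179), total $468.
VCG payment = (others' best without Leclerc) − (others' welfare with Leclerc) = 468 − 440 = $28.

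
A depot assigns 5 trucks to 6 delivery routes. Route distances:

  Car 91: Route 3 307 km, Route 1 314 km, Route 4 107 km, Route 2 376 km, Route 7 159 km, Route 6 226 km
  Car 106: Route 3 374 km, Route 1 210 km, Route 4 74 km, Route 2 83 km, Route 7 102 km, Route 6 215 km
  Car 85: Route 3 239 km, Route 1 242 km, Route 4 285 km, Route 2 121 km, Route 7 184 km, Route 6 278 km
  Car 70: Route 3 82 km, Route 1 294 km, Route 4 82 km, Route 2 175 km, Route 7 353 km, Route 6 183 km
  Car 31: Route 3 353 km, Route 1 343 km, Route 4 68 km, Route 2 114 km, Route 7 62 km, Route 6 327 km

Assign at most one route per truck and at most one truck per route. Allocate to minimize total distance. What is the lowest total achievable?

Min total: 565 km

This is the linear assignment problem.
Optimal: Car 91→Route 6 (226 km), Car 106→Route 4 (74 km), Car 85→Route 2 (121 km), Car 70→Route 3 (82 km), Car 31→Route 7 (62 km) — total 226+74+121+82+62 = 565 km.
Row-greedy (each truck in turn takes its cheapest remaining route) gives 783 km, worse by 218.
No other one-to-one assignment undercuts 565 km.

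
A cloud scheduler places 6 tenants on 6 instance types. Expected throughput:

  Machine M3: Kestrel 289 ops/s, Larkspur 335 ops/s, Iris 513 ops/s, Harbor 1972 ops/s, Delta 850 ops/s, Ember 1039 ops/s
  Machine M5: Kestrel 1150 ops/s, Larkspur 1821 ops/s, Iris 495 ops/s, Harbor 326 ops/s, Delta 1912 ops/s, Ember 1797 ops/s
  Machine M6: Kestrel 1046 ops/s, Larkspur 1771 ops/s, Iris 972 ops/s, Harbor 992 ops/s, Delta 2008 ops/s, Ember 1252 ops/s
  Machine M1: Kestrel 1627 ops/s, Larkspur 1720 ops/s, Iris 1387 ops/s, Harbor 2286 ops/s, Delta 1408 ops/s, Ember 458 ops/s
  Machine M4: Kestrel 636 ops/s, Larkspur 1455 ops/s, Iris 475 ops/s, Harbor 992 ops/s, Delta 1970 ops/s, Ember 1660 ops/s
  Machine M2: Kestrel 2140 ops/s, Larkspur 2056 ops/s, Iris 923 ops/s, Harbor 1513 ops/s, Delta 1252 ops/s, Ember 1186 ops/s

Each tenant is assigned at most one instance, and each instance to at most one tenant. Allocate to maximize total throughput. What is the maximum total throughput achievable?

Treat this as an assignment problem: match each tenant to one instance.
Optimal: Kestrel→Machine M2 (2140 ops/s), Larkspur→Machine M6 (1771 ops/s), Iris→Machine M1 (1387 ops/s), Harbor→Machine M3 (1972 ops/s), Delta→Machine M4 (1970 ops/s), Ember→Machine M5 (1797 ops/s) — total 2140+1771+1387+1972+1970+1797 = 11037 ops/s.
Max-entry greedy (repeatedly take the single best remaining cell) gives 10428 ops/s, worse by 609.
Swapping Larkspur↔Iris (Larkspur→Machine M1 1720 ops/s, Iris→Machine M6 972 ops/s) loses 466.

Maximum total: 11037 ops/s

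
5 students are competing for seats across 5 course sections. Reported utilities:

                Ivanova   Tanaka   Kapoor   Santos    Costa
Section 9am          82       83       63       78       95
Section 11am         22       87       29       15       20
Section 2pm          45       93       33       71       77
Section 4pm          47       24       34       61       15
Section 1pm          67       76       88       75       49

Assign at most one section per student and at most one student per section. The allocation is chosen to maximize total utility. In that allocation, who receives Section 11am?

Tanaka receives Section 11am.

Optimal: Ivanova→Section 9am (82 points), Tanaka→Section 11am (87 points), Kapoor→Section 1pm (88 points), Santos→Section 4pm (61 points), Costa→Section 2pm (77 points) — total 82+87+88+61+77 = 395 points.
Next-best assignment: Ivanova→Section 4pm, Tanaka→Section 11am, Kapoor→Section 1pm, Santos→Section 2pm, Costa→Section 9am = 388 points.
Swapping Ivanova↔Tanaka (Ivanova→Section 11am 22 points, Tanaka→Section 9am 83 points) loses 64.
Tanaka's own top section is Section 2pm (93 points), but forcing Tanaka→Section 2pm and reassigning the rest optimally gives only 359 points — worse by 36.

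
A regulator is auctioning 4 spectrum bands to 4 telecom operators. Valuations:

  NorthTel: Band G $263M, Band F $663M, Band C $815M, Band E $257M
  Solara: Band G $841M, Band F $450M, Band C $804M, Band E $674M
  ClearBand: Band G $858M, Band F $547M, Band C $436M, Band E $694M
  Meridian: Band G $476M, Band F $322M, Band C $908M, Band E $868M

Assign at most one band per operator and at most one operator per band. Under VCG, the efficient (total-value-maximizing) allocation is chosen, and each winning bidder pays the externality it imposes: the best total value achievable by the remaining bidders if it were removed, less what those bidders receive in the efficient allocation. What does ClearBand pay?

Efficient allocation: NorthTel→Band F ($663M), Solara→Band C ($804M), ClearBand→Band G ($858M), Meridian→Band E ($868M); total welfare W = $3193M.
ClearBand receives Band G at value $858M, so the others get W − 858 = $2335M.
Without ClearBand: best allocation of the remaining 3 bidders over all 4 bands is NorthTel→Band C ($815M), Solara→Band G ($841M), Meridian→Band E ($868M), total $2524M.
VCG payment = (others' best without ClearBand) − (others' welfare with ClearBand) = 2524 − 2335 = $189M.

ClearBand pays $189M.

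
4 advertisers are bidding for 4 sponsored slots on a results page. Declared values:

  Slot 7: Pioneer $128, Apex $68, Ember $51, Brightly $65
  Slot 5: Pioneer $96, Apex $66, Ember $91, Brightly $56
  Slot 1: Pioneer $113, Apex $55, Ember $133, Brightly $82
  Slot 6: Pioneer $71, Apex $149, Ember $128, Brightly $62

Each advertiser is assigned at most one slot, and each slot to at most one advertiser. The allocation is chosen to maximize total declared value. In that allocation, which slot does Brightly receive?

Brightly receives Slot 5.

Optimal: Pioneer→Slot 7 ($128), Apex→Slot 6 ($149), Ember→Slot 1 ($133), Brightly→Slot 5 ($56) — total 128+149+133+56 = $466.
Column-greedy (each slot in turn goes to its best remaining advertiser) gives $450, worse by 16.
Swapping Pioneer↔Apex (Pioneer→Slot 6 $71, Apex→Slot 7 $68) loses 138.
Checked against all permutations: $466 is optimal.
Brightly's own top slot is Slot 1 ($82), but forcing Brightly→Slot 1 and reassigning the rest optimally gives only $450 — worse by 16.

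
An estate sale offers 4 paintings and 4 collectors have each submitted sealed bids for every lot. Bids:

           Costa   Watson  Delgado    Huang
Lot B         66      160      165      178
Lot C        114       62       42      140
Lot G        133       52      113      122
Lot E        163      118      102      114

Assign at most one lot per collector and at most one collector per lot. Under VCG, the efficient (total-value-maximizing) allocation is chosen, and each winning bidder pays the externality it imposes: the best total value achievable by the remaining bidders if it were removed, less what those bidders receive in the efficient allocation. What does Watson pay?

Watson pays $52.

Efficient allocation: Costa→Lot E ($163), Watson→Lot B ($160), Delgado→Lot G ($113), Huang→Lot C ($140); total welfare W = $576.
Watson receives Lot B at value $160, so the others get W − 160 = $416.
Without Watson: best allocation of the remaining 3 bidders over all 4 lots is Costa→Lot E ($163), Delgado→Lot B ($165), Huang→Lot C ($140), total $468.
VCG payment = (others' best without Watson) − (others' welfare with Watson) = 468 − 416 = $52.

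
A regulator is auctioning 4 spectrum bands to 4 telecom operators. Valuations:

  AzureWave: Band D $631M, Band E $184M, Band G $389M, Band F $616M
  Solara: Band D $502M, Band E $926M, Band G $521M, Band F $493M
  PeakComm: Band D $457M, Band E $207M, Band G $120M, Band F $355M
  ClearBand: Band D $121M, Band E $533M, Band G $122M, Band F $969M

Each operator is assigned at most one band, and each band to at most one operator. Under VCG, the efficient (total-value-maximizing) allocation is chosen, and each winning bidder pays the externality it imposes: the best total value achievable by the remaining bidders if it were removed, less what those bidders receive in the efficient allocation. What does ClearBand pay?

ClearBand pays $227M.

Efficient allocation: AzureWave→Band G ($389M), Solara→Band E ($926M), PeakComm→Band D ($457M), ClearBand→Band F ($969M); total welfare W = $2741M.
ClearBand receives Band F at value $969M, so the others get W − 969 = $1772M.
Without ClearBand: best allocation of the remaining 3 bidders over all 4 bands is AzureWave→Band F ($616M), Solara→Band E ($926M), PeakComm→Band D ($457M), total $1999M.
VCG payment = (others' best without ClearBand) − (others' welfare with ClearBand) = 1999 − 1772 = $227M.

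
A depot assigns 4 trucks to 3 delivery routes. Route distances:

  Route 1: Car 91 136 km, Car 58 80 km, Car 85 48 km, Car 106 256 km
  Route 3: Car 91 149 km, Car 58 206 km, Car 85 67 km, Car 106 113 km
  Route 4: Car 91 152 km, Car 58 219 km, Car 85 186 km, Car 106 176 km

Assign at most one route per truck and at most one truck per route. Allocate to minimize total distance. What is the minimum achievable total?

Min total: 299 km

Treat this as an assignment problem: match each truck to one route.
Optimal: Car 58→Route 1 (80 km), Car 85→Route 3 (67 km), Car 91→Route 4 (152 km) — total 80+67+152 = 299 km.
Column-greedy (each route in turn goes to its cheapest remaining truck) gives 313 km, worse by 14.
Swapping Car 91↔Car 85 (Car 91→Route 3 149 km, Car 85→Route 4 186 km) adds 116.
No other one-to-one assignment undercuts 299 km.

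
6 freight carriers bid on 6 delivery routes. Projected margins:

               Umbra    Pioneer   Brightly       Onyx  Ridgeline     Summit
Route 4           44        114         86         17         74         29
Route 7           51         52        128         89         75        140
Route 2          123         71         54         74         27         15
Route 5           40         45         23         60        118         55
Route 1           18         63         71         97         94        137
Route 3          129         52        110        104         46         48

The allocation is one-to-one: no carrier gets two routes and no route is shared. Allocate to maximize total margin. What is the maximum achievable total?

Max total: $724k

This is the linear assignment problem.
Optimal: Umbra→Route 2 ($123k), Pioneer→Route 4 ($114k), Brightly→Route 7 ($128k), Onyx→Route 3 ($104k), Ridgeline→Route 5 ($118k), Summit→Route 1 ($137k) — total 123+114+128+104+118+137 = $724k.
Max-entry greedy (repeatedly take the single best remaining cell) gives $652k, worse by 72.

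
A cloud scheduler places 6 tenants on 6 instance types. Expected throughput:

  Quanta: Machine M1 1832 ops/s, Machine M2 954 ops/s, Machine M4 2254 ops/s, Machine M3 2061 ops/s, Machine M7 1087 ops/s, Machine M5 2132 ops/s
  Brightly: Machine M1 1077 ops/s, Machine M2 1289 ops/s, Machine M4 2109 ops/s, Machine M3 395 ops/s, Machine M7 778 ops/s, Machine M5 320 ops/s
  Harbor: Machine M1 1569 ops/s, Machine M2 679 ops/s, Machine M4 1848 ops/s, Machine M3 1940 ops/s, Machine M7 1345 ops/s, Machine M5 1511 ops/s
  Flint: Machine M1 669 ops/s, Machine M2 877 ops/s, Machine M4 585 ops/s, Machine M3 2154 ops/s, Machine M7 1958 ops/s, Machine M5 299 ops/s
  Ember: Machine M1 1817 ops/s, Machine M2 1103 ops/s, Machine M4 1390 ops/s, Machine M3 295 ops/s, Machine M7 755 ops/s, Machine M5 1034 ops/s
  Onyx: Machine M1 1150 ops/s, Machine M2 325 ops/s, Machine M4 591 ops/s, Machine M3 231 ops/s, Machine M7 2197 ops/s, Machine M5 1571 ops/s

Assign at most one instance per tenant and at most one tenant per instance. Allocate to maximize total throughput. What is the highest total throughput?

Max total: 11437 ops/s

Optimal: Quanta→Machine M5 (2132 ops/s), Brightly→Machine M2 (1289 ops/s), Harbor→Machine M4 (1848 ops/s), Flint→Machine M3 (2154 ops/s), Ember→Machine M1 (1817 ops/s), Onyx→Machine M7 (2197 ops/s) — total 2132+1289+1848+2154+1817+2197 = 11437 ops/s.
Column-greedy (each instance in turn goes to its best remaining tenant) gives 10354 ops/s, worse by 1083.
Next-best assignment: Quanta→Machine M5, Brightly→Machine M4, Harbor→Machine M1, Flint→Machine M3, Ember→Machine M2, Onyx→Machine M7 = 11264 ops/s.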